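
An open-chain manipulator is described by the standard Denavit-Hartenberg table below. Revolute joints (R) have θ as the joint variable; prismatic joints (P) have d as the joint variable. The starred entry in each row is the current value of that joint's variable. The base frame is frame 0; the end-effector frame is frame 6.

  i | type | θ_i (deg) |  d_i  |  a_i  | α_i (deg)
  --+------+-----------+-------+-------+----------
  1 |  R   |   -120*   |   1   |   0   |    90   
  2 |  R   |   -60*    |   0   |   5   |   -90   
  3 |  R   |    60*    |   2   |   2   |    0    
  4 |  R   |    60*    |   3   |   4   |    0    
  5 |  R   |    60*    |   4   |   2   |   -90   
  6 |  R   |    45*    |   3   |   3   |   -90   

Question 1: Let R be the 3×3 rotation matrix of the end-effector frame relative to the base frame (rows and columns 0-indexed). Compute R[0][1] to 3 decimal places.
0.866

End-effector y-axis (col 1 of R) = (0.8660,-0.5000,-0.0000)
R[0][1] = 0.8660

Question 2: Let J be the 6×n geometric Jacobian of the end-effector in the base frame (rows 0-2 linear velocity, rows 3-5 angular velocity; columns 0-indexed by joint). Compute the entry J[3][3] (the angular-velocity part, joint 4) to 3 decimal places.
-0.433

axis z_3 = (-0.4330,-0.7500,0.5000); lever o_n−o_3 = (-0.1803,-1.2405,7.7406)
cross product → J_v[:, 3] = (-5.1852,3.2616,0.4019)
J_ω[:, 3] = z_3
entry J[3][3] = -0.4330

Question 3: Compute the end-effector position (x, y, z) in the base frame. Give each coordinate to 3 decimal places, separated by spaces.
after link 1: o_1 = (0.0000, 0.0000, 1.0000)
after link 2: o_2 = (-1.2500, -2.1651, -3.3301)
after link 3: o_3 = (-0.8660, -4.9641, -3.1962)
after link 4: o_4 = (1.3349, -8.0801, 0.0359)
after link 5: o_5 = (0.1029, -10.2141, 3.7679)
after link 6: o_6 = (-1.0463, -6.2046, 4.5444)

-1.046 -6.205 4.544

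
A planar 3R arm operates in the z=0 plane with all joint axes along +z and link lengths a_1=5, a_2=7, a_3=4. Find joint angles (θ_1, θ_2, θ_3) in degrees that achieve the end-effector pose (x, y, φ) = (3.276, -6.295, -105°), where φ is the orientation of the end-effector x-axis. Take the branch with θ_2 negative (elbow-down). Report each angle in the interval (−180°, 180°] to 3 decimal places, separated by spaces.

wrist centre = target − a_3·(cos φ, sin φ) = (4.3113, -2.4313)
cos θ_2 = (24.4983−5²−7²)/(2·5·7) = -0.7072; θ_2 = -135.0049° (elbow-down)
β = atan2(-2.4313,4.3113) = -29.4203°; ψ = atan2(-4.9493,0.0498) = -89.4232°
θ_1 = β − ψ = 60.0028°
θ_3 = φ − θ_1 − θ_2 = -29.9979° (wrapped to (-180°,180°])

60.003 -135.005 -29.998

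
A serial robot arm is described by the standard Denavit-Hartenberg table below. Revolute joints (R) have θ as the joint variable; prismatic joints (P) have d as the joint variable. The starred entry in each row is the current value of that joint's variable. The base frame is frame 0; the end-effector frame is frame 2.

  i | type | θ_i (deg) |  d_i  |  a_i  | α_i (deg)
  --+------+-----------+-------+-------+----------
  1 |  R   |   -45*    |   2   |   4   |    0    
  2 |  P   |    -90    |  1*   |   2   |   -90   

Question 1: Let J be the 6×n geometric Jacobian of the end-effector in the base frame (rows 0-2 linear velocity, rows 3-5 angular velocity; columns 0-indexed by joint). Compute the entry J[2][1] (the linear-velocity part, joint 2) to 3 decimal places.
1.000

prismatic axis z_1 = (0.0000,0.0000,1.0000)
J_v[:, 1] = z_1; J_ω[:, 1] = (0,0,0)
entry J[2][1] = 1.0000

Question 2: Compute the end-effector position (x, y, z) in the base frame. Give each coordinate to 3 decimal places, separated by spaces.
1.414 -4.243 3.000

after link 1: o_1 = (2.8284, -2.8284, 2.0000)
after link 2: o_2 = (1.4142, -4.2426, 3.0000)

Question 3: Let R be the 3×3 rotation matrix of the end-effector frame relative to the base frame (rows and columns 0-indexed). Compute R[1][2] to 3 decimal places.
End-effector z-axis (col 2 of R) = (0.7071,-0.7071,0.0000)
R[1][2] = -0.7071

-0.707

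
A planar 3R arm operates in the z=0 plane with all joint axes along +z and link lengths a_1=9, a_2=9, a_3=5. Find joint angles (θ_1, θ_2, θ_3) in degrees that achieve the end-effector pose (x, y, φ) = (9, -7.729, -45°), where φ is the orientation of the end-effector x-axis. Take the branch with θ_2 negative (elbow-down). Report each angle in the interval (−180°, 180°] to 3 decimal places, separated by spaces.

29.998 -135.002 60.004

wrist centre = target − a_3·(cos φ, sin φ) = (5.4645, -4.1935)
cos θ_2 = (47.4455−9²−9²)/(2·9·9) = -0.7071; θ_2 = -135.0016° (elbow-down)
β = atan2(-4.1935,5.4645) = -37.5029°; ψ = atan2(-6.3638,2.6359) = -67.5008°
θ_1 = β − ψ = 29.9979°
θ_3 = φ − θ_1 − θ_2 = 60.0037° (wrapped to (-180°,180°])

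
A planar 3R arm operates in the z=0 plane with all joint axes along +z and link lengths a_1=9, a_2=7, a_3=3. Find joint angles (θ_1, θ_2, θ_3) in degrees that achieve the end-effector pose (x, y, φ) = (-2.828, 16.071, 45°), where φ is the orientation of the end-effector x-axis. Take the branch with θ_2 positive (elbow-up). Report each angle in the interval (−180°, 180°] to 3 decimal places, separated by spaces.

wrist centre = target − a_3·(cos φ, sin φ) = (-4.9493, 13.9497)
cos θ_2 = (219.0893−9²−7²)/(2·9·7) = 0.7071; θ_2 = 45.0039° (elbow-up)
β = atan2(13.9497,-4.9493) = 109.5346°; ψ = atan2(4.9501,13.9494) = 19.5377°
θ_1 = β − ψ = 89.9968°
θ_3 = φ − θ_1 − θ_2 = -90.0008° (wrapped to (-180°,180°])

89.997 45.004 -90.001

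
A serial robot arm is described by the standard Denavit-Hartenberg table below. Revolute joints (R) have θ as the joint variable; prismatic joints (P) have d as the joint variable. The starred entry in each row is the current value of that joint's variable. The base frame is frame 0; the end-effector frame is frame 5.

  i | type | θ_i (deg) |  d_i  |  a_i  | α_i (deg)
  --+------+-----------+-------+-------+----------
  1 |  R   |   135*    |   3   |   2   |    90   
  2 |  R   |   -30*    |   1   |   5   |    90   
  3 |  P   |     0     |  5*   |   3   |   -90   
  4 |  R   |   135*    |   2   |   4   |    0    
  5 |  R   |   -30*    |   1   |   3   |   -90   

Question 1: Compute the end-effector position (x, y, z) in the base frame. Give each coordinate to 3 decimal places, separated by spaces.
after link 1: o_1 = (-1.4142, 1.4142, 3.0000)
after link 2: o_2 = (-3.7690, 5.1832, 0.5000)
after link 3: o_3 = (-3.8383, 5.2525, -5.3301)
after link 4: o_4 = (-1.6921, 5.9347, -1.4664)
after link 5: o_5 = (-1.5340, 7.1908, 1.4314)

-1.534 7.191 1.431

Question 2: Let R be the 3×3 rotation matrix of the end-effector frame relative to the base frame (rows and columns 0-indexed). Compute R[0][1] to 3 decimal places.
End-effector y-axis (col 1 of R) = (-0.7071,-0.7071,-0.0000)
R[0][1] = -0.7071

-0.707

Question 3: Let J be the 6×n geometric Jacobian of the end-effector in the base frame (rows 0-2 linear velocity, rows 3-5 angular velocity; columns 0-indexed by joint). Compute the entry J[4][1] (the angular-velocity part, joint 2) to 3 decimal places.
0.707

axis z_1 = (0.7071,0.7071,0.0000); lever o_n−o_1 = (-0.1198,5.7766,-1.5686)
cross product → J_v[:, 1] = (-1.1092,1.1092,4.1694)
J_ω[:, 1] = z_1
entry J[4][1] = 0.7071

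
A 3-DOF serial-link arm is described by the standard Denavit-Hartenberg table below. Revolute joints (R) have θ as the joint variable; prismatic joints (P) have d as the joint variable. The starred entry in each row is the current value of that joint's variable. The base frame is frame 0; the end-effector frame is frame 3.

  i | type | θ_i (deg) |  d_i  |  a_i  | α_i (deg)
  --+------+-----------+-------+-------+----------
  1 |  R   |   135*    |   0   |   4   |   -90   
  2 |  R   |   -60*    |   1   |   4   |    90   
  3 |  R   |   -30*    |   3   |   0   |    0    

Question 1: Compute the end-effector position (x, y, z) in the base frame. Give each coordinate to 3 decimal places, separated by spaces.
-3.113 1.698 4.964

after link 1: o_1 = (-2.8284, 2.8284, 0.0000)
after link 2: o_2 = (-4.9497, 3.5355, 3.4641)
after link 3: o_3 = (-3.1126, 1.6984, 4.9641)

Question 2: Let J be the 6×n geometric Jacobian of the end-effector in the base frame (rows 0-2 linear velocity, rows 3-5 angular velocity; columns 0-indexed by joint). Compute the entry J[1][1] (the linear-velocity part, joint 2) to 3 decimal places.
3.510

axis z_1 = (-0.7071,-0.7071,0.0000); lever o_n−o_1 = (-0.2842,-1.1300,4.9641)
cross product → J_v[:, 1] = (-3.5101,3.5101,0.5981)
J_ω[:, 1] = z_1
entry J[1][1] = 3.5101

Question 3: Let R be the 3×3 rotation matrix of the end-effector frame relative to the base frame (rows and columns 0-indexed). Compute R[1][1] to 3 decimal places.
End-effector y-axis (col 1 of R) = (-0.7891,-0.4356,0.4330)
R[1][1] = -0.4356

-0.436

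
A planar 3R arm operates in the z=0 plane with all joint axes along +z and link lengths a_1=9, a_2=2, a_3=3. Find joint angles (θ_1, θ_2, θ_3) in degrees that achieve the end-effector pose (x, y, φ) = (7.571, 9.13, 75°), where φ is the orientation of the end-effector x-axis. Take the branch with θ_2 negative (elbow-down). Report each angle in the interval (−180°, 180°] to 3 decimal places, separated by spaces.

55.057 -89.990 109.933

wrist centre = target − a_3·(cos φ, sin φ) = (6.7945, 6.2322)
cos θ_2 = (85.0064−9²−2²)/(2·9·2) = 0.0002; θ_2 = -89.9898° (elbow-down)
β = atan2(6.2322,6.7945) = 42.5283°; ψ = atan2(-2.0000,9.0004) = -12.5283°
θ_1 = β − ψ = 55.0566°
θ_3 = φ − θ_1 − θ_2 = 109.9332° (wrapped to (-180°,180°])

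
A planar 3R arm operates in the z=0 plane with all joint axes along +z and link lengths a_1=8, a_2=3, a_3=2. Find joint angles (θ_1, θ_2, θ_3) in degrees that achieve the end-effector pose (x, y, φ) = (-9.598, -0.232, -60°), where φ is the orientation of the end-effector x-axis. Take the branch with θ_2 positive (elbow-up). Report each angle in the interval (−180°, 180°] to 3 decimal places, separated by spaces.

163.887 30.003 106.109

wrist centre = target − a_3·(cos φ, sin φ) = (-10.5980, 1.5001)
cos θ_2 = (114.5678−8²−3²)/(2·8·3) = 0.8660; θ_2 = 30.0035° (elbow-up)
β = atan2(1.5001,-10.5980) = 171.9438°; ψ = atan2(1.5002,10.5980) = 8.0568°
θ_1 = β − ψ = 163.8871°
θ_3 = φ − θ_1 − θ_2 = 106.1095° (wrapped to (-180°,180°])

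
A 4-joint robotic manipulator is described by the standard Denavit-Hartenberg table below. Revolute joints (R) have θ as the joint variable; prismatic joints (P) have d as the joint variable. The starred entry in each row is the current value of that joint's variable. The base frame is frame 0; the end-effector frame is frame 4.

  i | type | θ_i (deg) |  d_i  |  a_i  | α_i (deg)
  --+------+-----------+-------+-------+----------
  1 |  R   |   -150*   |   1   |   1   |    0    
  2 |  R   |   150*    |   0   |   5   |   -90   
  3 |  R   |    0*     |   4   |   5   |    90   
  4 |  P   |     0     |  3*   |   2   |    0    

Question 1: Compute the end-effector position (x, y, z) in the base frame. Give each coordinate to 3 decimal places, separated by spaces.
11.134 3.500 4.000

after link 1: o_1 = (-0.8660, -0.5000, 1.0000)
after link 2: o_2 = (4.1340, -0.5000, 1.0000)
after link 3: o_3 = (9.1340, 3.5000, 1.0000)
after link 4: o_4 = (11.1340, 3.5000, 4.0000)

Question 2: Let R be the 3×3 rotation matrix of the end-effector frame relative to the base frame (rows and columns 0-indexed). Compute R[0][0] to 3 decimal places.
End-effector x-axis (col 0 of R) = (1.0000,0.0000,0.0000)
R[0][0] = 1.0000

1.000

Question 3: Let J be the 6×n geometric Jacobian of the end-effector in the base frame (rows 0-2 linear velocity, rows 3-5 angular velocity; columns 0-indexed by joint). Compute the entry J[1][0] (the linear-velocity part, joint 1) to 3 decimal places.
axis z_0 = ẑ; lever o_n−o_0 = (11.1340,3.5000,4.0000)
cross product → J_v[:, 0] = (-3.5000,11.1340,0.0000)
J_ω[:, 0] = z_0
entry J[1][0] = 11.1340

11.134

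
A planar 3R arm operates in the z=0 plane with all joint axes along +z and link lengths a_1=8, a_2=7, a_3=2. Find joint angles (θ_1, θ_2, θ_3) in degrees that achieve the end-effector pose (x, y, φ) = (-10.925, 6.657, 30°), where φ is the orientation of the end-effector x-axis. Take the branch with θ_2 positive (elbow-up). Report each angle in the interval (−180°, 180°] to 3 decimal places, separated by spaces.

wrist centre = target − a_3·(cos φ, sin φ) = (-12.6571, 5.6570)
cos θ_2 = (192.2026−8²−7²)/(2·8·7) = 0.7072; θ_2 = 44.9952° (elbow-up)
β = atan2(5.6570,-12.6571) = 155.9180°; ψ = atan2(4.9493,12.9502) = 20.9160°
θ_1 = β − ψ = 135.0020°
θ_3 = φ − θ_1 − θ_2 = -149.9972° (wrapped to (-180°,180°])

135.002 44.995 -149.997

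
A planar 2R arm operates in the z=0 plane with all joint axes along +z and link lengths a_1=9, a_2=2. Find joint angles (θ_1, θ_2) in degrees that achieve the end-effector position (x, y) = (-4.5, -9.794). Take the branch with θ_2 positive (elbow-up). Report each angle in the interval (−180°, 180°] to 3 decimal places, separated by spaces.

cos θ_2 = (116.1724−9²−2²)/(2·9·2) = 0.8659; θ_2 = 30.0143° (elbow-up)
β = atan2(-9.7940,-4.5000) = -114.6771°; ψ = atan2(1.0004,10.7318) = 5.3258°
θ_1 = β − ψ = -120.0029°

-120.003 30.014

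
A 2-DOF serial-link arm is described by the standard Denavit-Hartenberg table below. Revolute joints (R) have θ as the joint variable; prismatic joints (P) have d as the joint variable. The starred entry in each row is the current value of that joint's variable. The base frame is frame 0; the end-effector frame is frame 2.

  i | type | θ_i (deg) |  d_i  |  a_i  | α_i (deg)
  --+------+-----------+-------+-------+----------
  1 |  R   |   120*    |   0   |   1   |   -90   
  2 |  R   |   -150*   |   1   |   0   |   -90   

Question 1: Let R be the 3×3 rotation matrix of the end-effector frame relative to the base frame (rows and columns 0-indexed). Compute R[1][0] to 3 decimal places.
-0.750

End-effector x-axis (col 0 of R) = (0.4330,-0.7500,0.5000)
R[1][0] = -0.7500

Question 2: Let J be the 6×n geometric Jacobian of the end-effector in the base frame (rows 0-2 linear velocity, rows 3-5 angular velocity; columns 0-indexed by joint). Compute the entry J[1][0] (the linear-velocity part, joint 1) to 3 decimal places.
-1.366

axis z_0 = ẑ; lever o_n−o_0 = (-1.3660,0.3660,0.0000)
cross product → J_v[:, 0] = (-0.3660,-1.3660,0.0000)
J_ω[:, 0] = z_0
entry J[1][0] = -1.3660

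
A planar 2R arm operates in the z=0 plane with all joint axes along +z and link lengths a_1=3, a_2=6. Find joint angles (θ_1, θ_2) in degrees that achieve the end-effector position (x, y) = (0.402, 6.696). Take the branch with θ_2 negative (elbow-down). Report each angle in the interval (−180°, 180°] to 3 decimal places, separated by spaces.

cos θ_2 = (44.9980−3²−6²)/(2·3·6) = -0.0001; θ_2 = -90.0032° (elbow-down)
β = atan2(6.6960,0.4020) = 86.5643°; ψ = atan2(-6.0000,2.9997) = -63.4375°
θ_1 = β − ψ = 150.0018°

150.002 -90.003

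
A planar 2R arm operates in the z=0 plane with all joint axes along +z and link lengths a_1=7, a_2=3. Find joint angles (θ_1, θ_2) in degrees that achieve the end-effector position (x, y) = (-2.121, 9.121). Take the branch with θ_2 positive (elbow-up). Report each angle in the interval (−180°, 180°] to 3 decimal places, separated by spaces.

cos θ_2 = (87.6913−7²−3²)/(2·7·3) = 0.7069; θ_2 = 45.0139° (elbow-up)
β = atan2(9.1210,-2.1210) = 103.0909°; ψ = atan2(2.1218,9.1208) = 13.0962°
θ_1 = β − ψ = 89.9948°

89.995 45.014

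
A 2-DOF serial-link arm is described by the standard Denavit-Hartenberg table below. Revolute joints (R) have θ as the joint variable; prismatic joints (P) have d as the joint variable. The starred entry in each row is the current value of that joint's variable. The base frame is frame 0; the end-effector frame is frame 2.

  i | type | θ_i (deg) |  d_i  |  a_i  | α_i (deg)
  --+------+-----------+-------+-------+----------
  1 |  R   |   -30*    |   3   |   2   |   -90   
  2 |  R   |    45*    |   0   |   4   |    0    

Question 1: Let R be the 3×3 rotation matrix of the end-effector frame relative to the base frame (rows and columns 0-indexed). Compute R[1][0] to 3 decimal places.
End-effector x-axis (col 0 of R) = (0.6124,-0.3536,-0.7071)
R[1][0] = -0.3536

-0.354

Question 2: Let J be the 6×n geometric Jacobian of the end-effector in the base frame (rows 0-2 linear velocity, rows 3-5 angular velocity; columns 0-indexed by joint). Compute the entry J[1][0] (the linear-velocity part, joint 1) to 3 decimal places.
axis z_0 = ẑ; lever o_n−o_0 = (4.1815,-2.4142,0.1716)
cross product → J_v[:, 0] = (2.4142,4.1815,-0.0000)
J_ω[:, 0] = z_0
entry J[1][0] = 4.1815

4.182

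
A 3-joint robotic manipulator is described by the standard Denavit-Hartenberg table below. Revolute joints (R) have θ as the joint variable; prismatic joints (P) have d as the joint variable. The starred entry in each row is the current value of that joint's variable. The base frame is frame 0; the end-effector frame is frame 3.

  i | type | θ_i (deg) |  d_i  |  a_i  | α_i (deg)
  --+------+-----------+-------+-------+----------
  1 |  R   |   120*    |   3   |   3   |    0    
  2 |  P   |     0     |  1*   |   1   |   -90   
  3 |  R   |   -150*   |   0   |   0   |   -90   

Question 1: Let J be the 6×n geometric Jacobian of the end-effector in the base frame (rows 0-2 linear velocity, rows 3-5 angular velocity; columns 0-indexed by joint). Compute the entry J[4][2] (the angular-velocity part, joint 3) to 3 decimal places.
-0.500

axis z_2 = (-0.8660,-0.5000,0.0000); lever o_n−o_2 = (0.0000,0.0000,0.0000)
cross product → J_v[:, 2] = (-0.0000,0.0000,0.0000)
J_ω[:, 2] = z_2
entry J[4][2] = -0.5000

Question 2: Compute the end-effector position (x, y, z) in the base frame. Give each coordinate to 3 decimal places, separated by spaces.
-2.000 3.464 4.000

after link 1: o_1 = (-1.5000, 2.5981, 3.0000)
after link 2: o_2 = (-2.0000, 3.4641, 4.0000)
after link 3: o_3 = (-2.0000, 3.4641, 4.0000)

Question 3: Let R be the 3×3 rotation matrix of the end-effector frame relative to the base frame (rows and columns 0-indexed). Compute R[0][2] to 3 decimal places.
-0.250

End-effector z-axis (col 2 of R) = (-0.2500,0.4330,0.8660)
R[0][2] = -0.2500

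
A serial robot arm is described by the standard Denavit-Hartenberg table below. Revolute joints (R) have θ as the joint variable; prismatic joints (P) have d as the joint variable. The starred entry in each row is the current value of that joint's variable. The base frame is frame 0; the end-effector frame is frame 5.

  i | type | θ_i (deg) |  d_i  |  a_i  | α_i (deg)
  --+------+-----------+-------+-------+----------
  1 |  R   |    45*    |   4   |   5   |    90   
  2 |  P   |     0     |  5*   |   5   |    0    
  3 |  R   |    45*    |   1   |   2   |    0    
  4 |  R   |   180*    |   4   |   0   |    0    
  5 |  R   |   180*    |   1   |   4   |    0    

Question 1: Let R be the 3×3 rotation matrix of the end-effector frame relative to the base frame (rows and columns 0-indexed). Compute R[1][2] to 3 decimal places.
End-effector z-axis (col 2 of R) = (0.7071,-0.7071,0.0000)
R[1][2] = -0.7071

-0.707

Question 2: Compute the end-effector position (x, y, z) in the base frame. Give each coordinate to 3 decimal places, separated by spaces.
17.849 2.293 8.243

after link 1: o_1 = (3.5355, 3.5355, 4.0000)
after link 2: o_2 = (10.6066, 3.5355, 4.0000)
after link 3: o_3 = (12.3137, 3.8284, 5.4142)
after link 4: o_4 = (15.1421, 1.0000, 5.4142)
after link 5: o_5 = (17.8492, 2.2929, 8.2426)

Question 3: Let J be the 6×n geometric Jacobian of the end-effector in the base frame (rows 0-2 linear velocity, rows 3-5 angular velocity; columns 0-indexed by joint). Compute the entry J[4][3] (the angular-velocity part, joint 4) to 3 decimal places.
axis z_3 = (0.7071,-0.7071,0.0000); lever o_n−o_3 = (5.5355,-1.5355,2.8284)
cross product → J_v[:, 3] = (-2.0000,-2.0000,2.8284)
J_ω[:, 3] = z_3
entry J[4][3] = -0.7071

-0.707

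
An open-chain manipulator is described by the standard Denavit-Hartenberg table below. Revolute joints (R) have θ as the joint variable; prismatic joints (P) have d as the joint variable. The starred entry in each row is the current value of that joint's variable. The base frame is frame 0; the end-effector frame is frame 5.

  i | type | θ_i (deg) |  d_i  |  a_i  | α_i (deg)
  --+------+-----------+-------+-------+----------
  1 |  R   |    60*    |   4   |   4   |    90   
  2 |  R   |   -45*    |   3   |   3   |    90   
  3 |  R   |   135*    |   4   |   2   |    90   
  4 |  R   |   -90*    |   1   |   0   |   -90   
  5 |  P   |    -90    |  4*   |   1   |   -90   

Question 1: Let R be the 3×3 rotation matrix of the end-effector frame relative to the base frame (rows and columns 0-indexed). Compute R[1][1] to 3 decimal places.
0.787

End-effector y-axis (col 1 of R) = (-0.3624,0.7866,-0.5000)
R[1][1] = 0.7866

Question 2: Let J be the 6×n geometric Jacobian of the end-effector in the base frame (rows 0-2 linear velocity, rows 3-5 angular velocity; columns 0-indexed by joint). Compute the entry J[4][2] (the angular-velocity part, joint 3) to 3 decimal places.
-0.612

axis z_2 = (-0.3536,-0.6124,-0.7071); lever o_n−o_2 = (2.4848,-7.0100,-0.8284)
cross product → J_v[:, 2] = (-4.4495,-2.0499,4.0000)
J_ω[:, 2] = z_2
entry J[4][2] = -0.6124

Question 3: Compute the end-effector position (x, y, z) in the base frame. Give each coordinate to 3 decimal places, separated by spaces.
after link 1: o_1 = (2.0000, 3.4641, 4.0000)
after link 2: o_2 = (5.6587, 3.8012, 1.8787)
after link 3: o_3 = (4.9693, -0.2214, 0.0503)
after link 4: o_4 = (5.8316, -0.1419, -0.4497)
after link 5: o_5 = (8.1435, -3.2087, 1.0503)

8.144 -3.209 1.050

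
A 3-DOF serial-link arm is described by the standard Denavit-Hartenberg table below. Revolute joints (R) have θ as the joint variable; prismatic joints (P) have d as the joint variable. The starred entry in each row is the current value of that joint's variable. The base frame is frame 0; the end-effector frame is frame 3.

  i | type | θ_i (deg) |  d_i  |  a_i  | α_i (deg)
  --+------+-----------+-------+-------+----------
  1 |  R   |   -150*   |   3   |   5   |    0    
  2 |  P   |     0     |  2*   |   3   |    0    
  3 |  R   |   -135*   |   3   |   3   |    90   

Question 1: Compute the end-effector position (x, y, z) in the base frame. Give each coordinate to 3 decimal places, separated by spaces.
-6.152 -1.102 8.000

after link 1: o_1 = (-4.3301, -2.5000, 3.0000)
after link 2: o_2 = (-6.9282, -4.0000, 5.0000)
after link 3: o_3 = (-6.1517, -1.1022, 8.0000)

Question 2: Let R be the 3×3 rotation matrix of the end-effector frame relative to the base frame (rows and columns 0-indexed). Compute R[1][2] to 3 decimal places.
-0.259

End-effector z-axis (col 2 of R) = (0.9659,-0.2588,0.0000)
R[1][2] = -0.2588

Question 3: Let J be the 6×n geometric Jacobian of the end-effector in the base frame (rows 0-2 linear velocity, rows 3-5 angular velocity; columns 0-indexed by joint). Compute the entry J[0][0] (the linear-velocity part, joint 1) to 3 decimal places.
axis z_0 = ẑ; lever o_n−o_0 = (-6.1517,-1.1022,8.0000)
cross product → J_v[:, 0] = (1.1022,-6.1517,0.0000)
J_ω[:, 0] = z_0
entry J[0][0] = 1.1022

1.102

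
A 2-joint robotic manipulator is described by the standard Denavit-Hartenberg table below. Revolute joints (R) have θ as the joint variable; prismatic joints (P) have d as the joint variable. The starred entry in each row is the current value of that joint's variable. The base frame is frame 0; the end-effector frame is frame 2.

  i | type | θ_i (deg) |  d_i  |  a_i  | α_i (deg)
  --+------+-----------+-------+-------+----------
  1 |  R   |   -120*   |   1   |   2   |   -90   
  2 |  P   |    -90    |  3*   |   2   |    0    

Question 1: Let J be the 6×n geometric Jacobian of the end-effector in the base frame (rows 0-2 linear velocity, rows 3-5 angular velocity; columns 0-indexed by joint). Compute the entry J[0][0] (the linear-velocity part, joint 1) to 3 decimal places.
3.232

axis z_0 = ẑ; lever o_n−o_0 = (1.5981,-3.2321,3.0000)
cross product → J_v[:, 0] = (3.2321,1.5981,-0.0000)
J_ω[:, 0] = z_0
entry J[0][0] = 3.2321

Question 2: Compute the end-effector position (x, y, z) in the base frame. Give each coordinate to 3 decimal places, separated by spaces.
after link 1: o_1 = (-1.0000, -1.7321, 1.0000)
after link 2: o_2 = (1.5981, -3.2321, 3.0000)

1.598 -3.232 3.000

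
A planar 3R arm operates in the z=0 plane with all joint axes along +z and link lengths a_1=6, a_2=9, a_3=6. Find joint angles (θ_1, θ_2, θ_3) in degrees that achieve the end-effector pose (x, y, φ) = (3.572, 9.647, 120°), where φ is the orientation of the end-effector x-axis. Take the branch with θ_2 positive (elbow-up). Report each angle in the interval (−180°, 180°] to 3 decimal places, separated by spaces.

wrist centre = target − a_3·(cos φ, sin φ) = (6.5720, 4.4508)
cos θ_2 = (63.0012−6²−9²)/(2·6·9) = -0.5000; θ_2 = 119.9992° (elbow-up)
β = atan2(4.4508,6.5720) = 34.1076°; ψ = atan2(7.7943,1.5001) = 79.1060°
θ_1 = β − ψ = -44.9984°
θ_3 = φ − θ_1 − θ_2 = 44.9991° (wrapped to (-180°,180°])

-44.998 119.999 44.999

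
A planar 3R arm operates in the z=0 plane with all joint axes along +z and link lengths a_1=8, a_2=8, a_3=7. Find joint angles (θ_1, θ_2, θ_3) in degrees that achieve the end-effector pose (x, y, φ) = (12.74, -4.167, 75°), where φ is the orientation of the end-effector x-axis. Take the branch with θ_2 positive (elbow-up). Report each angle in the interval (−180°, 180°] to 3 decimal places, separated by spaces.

wrist centre = target − a_3·(cos φ, sin φ) = (10.9283, -10.9285)
cos θ_2 = (238.8587−8²−8²)/(2·8·8) = 0.8661; θ_2 = 29.9933° (elbow-up)
β = atan2(-10.9285,10.9283) = -45.0006°; ψ = atan2(3.9992,14.9287) = 14.9967°
θ_1 = β − ψ = -59.9972°
θ_3 = φ − θ_1 − θ_2 = 105.0039° (wrapped to (-180°,180°])

-59.997 29.993 105.004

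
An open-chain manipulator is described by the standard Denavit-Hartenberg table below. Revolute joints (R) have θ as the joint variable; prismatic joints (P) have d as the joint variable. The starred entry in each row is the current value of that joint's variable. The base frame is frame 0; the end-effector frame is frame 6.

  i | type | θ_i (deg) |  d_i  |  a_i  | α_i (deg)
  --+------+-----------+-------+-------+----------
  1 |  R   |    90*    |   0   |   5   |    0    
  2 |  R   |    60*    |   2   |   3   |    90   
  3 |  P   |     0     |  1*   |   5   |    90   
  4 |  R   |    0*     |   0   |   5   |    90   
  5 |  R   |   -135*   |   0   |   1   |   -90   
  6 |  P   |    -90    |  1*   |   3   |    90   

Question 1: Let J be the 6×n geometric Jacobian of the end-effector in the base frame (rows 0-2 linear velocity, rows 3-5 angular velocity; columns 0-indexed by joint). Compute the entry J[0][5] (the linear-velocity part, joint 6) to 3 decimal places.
prismatic axis z_5 = (-0.6124,0.3536,0.7071)
J_v[:, 5] = z_5; J_ω[:, 5] = (0,0,0)
entry J[0][5] = -0.6124

-0.612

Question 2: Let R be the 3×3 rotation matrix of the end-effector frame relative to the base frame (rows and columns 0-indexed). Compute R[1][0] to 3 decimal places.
-0.866

End-effector x-axis (col 0 of R) = (-0.5000,-0.8660,-0.0000)
R[1][0] = -0.8660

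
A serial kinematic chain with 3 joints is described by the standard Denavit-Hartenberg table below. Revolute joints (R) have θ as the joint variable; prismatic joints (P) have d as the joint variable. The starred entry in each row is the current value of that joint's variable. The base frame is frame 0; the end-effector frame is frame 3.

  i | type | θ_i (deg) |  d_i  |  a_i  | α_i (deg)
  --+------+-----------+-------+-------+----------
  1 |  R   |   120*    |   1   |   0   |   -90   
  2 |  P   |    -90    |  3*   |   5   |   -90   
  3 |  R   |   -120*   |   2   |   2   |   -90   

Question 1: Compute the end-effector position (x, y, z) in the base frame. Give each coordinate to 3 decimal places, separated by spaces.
after link 1: o_1 = (0.0000, 0.0000, 1.0000)
after link 2: o_2 = (-2.5981, -1.5000, 6.0000)
after link 3: o_3 = (-5.0981, -0.6340, 5.0000)

-5.098 -0.634 5.000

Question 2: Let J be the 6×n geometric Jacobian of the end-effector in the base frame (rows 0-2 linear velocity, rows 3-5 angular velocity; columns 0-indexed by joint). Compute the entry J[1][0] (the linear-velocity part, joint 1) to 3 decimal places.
axis z_0 = ẑ; lever o_n−o_0 = (-5.0981,-0.6340,5.0000)
cross product → J_v[:, 0] = (0.6340,-5.0981,0.0000)
J_ω[:, 0] = z_0
entry J[1][0] = -5.0981

-5.098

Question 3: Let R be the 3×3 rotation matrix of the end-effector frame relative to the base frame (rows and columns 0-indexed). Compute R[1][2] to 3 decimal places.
-0.250

End-effector z-axis (col 2 of R) = (-0.4330,-0.2500,0.8660)
R[1][2] = -0.2500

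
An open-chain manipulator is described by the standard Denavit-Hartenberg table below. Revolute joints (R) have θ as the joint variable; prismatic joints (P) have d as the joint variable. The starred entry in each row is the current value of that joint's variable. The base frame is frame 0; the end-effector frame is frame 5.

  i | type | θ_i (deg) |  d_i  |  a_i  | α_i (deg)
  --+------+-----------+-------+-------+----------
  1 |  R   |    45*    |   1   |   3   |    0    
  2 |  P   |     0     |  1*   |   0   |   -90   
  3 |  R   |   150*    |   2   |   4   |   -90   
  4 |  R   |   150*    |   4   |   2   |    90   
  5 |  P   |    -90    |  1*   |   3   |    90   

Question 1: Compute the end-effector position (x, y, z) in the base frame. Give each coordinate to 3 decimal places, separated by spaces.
-0.022 0.167 1.482

after link 1: o_1 = (2.1213, 2.1213, 1.0000)
after link 2: o_2 = (2.1213, 2.1213, 2.0000)
after link 3: o_3 = (-1.7424, 1.0860, 0.0000)
after link 4: o_4 = (-1.3888, 0.0254, 4.3301)
after link 5: o_5 = (-0.0220, 0.1675, 1.4821)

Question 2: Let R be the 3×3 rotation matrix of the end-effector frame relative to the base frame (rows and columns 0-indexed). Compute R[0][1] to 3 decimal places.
End-effector y-axis (col 1 of R) = (0.3062,-0.9186,-0.2500)
R[0][1] = 0.3062

0.306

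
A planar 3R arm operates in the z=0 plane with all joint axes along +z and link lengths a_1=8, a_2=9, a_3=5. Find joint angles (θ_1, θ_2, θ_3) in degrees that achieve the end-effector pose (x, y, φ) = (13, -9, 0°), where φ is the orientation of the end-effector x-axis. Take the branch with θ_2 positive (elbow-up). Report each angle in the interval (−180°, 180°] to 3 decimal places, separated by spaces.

-96.733 90.000 6.733

wrist centre = target − a_3·(cos φ, sin φ) = (8.0000, -9.0000)
cos θ_2 = (145.0000−8²−9²)/(2·8·9) = 0.0000; θ_2 = 90.0000° (elbow-up)
β = atan2(-9.0000,8.0000) = -48.3665°; ψ = atan2(9.0000,8.0000) = 48.3665°
θ_1 = β − ψ = -96.7329°
θ_3 = φ − θ_1 − θ_2 = 6.7329° (wrapped to (-180°,180°])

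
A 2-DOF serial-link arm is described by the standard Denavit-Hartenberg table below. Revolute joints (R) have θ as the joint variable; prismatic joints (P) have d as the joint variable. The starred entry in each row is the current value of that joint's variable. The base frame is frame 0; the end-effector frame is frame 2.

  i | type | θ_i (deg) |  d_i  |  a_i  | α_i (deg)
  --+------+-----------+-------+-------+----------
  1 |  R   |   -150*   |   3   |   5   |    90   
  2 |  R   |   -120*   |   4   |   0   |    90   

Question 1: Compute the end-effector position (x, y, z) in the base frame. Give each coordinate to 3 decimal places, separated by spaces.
after link 1: o_1 = (-4.3301, -2.5000, 3.0000)
after link 2: o_2 = (-6.3301, 0.9641, 3.0000)

-6.330 0.964 3.000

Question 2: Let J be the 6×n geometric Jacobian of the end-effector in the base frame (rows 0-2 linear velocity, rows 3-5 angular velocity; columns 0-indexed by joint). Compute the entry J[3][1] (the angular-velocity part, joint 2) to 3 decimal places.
-0.500

axis z_1 = (-0.5000,0.8660,0.0000); lever o_n−o_1 = (-2.0000,3.4641,0.0000)
cross product → J_v[:, 1] = (0.0000,0.0000,0.0000)
J_ω[:, 1] = z_1
entry J[3][1] = -0.5000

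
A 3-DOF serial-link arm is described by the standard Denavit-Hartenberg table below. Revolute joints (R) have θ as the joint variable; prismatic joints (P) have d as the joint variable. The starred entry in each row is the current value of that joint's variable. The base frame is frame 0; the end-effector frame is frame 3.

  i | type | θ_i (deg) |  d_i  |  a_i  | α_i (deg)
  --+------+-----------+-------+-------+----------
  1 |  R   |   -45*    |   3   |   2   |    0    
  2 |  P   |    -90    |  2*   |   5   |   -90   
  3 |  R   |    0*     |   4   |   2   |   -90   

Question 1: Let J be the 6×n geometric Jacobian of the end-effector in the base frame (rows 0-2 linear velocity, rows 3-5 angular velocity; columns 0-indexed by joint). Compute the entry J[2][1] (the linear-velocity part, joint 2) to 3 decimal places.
1.000

prismatic axis z_1 = (0.0000,0.0000,1.0000)
J_v[:, 1] = z_1; J_ω[:, 1] = (0,0,0)
entry J[2][1] = 1.0000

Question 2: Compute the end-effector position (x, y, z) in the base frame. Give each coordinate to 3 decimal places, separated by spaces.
after link 1: o_1 = (1.4142, -1.4142, 3.0000)
after link 2: o_2 = (-2.1213, -4.9497, 5.0000)
after link 3: o_3 = (-0.7071, -9.1924, 5.0000)

-0.707 -9.192 5.000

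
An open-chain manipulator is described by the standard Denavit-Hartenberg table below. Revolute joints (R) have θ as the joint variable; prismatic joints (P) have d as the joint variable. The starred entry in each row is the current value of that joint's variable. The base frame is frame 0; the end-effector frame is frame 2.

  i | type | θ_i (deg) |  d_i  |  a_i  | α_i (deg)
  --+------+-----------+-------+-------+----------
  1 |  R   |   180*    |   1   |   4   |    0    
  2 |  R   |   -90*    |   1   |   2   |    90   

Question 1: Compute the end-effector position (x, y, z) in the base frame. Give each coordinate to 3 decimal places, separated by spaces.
after link 1: o_1 = (-4.0000, 0.0000, 1.0000)
after link 2: o_2 = (-4.0000, 2.0000, 2.0000)

-4.000 2.000 2.000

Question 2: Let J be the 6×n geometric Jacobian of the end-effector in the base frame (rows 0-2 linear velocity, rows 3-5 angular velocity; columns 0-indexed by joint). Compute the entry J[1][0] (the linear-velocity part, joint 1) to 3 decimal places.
-4.000

axis z_0 = ẑ; lever o_n−o_0 = (-4.0000,2.0000,2.0000)
cross product → J_v[:, 0] = (-2.0000,-4.0000,0.0000)
J_ω[:, 0] = z_0
entry J[1][0] = -4.0000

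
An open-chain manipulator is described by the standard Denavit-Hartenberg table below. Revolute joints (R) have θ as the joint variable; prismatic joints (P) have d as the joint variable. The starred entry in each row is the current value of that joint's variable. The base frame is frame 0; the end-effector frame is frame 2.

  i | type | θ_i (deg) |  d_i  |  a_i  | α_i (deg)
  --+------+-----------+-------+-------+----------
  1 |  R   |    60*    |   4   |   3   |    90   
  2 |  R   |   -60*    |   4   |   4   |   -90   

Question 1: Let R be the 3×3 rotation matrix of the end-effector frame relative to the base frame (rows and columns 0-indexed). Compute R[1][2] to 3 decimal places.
0.750

End-effector z-axis (col 2 of R) = (0.4330,0.7500,0.5000)
R[1][2] = 0.7500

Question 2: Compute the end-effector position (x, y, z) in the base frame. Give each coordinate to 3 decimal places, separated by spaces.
after link 1: o_1 = (1.5000, 2.5981, 4.0000)
after link 2: o_2 = (5.9641, 2.3301, 0.5359)

5.964 2.330 0.536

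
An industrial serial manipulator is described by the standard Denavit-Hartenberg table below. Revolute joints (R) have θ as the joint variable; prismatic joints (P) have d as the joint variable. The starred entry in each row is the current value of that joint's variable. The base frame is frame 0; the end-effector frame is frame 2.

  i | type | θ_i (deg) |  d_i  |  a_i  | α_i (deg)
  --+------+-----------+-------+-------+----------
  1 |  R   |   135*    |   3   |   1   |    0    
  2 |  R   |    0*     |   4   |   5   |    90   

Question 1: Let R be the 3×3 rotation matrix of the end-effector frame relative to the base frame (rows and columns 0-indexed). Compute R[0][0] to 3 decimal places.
End-effector x-axis (col 0 of R) = (-0.7071,0.7071,0.0000)
R[0][0] = -0.7071

-0.707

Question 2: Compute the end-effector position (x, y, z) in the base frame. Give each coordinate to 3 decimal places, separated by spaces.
-4.243 4.243 7.000

after link 1: o_1 = (-0.7071, 0.7071, 3.0000)
after link 2: o_2 = (-4.2426, 4.2426, 7.0000)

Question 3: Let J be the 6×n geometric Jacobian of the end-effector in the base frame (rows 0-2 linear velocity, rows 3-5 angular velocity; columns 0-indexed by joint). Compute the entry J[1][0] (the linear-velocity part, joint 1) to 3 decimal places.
-4.243

axis z_0 = ẑ; lever o_n−o_0 = (-4.2426,4.2426,7.0000)
cross product → J_v[:, 0] = (-4.2426,-4.2426,0.0000)
J_ω[:, 0] = z_0
entry J[1][0] = -4.2426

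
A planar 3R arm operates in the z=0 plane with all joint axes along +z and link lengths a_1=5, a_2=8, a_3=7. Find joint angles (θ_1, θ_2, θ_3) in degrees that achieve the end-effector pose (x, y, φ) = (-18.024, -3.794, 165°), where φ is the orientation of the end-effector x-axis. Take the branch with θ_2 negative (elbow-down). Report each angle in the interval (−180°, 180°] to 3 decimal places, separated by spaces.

wrist centre = target − a_3·(cos φ, sin φ) = (-11.2625, -5.6057)
cos θ_2 = (158.2686−5²−8²)/(2·5·8) = 0.8659; θ_2 = -30.0193° (elbow-down)
β = atan2(-5.6057,-11.2625) = -153.5389°; ψ = atan2(-4.0023,11.9269) = -18.5503°
θ_1 = β − ψ = -134.9886°
θ_3 = φ − θ_1 − θ_2 = -29.9922° (wrapped to (-180°,180°])

-134.989 -30.019 -29.992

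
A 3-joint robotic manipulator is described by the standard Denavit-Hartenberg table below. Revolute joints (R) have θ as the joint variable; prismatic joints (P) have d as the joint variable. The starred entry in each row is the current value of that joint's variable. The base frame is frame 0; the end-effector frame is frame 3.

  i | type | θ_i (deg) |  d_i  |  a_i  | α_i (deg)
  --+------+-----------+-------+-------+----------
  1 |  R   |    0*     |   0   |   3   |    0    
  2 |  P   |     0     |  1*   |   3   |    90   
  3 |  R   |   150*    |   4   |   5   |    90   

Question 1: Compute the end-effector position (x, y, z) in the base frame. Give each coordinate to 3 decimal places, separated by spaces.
1.670 -4.000 3.500

after link 1: o_1 = (3.0000, 0.0000, 0.0000)
after link 2: o_2 = (6.0000, 0.0000, 1.0000)
after link 3: o_3 = (1.6699, -4.0000, 3.5000)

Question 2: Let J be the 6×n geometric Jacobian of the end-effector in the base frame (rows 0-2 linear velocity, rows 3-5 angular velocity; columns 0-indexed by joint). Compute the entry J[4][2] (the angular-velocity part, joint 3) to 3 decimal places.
axis z_2 = (0.0000,-1.0000,0.0000); lever o_n−o_2 = (-4.3301,-4.0000,2.5000)
cross product → J_v[:, 2] = (-2.5000,-0.0000,-4.3301)
J_ω[:, 2] = z_2
entry J[4][2] = -1.0000

-1.000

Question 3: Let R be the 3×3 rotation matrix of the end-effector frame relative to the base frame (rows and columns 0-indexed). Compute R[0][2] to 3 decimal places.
End-effector z-axis (col 2 of R) = (0.5000,-0.0000,0.8660)
R[0][2] = 0.5000

0.500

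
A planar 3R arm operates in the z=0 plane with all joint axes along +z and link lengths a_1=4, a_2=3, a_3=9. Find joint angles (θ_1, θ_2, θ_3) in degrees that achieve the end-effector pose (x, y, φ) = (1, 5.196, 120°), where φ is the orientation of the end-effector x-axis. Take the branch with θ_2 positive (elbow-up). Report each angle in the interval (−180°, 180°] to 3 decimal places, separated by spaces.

wrist centre = target − a_3·(cos φ, sin φ) = (5.5000, -2.5982)
cos θ_2 = (37.0008−4²−3²)/(2·4·3) = 0.5000; θ_2 = 59.9978° (elbow-up)
β = atan2(-2.5982,5.5000) = -25.2863°; ψ = atan2(2.5980,5.5001) = 25.2841°
θ_1 = β − ψ = -50.5704°
θ_3 = φ − θ_1 − θ_2 = 110.5726° (wrapped to (-180°,180°])

-50.570 59.998 110.573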